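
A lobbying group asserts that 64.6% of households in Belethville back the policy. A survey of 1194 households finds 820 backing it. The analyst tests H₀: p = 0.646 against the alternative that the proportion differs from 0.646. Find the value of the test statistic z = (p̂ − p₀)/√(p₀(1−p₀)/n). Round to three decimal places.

p̂ = 820/1194 = 0.68677.
Under H₀, SE = √(0.646·0.354/1194) = √(0.000191528) = 0.01384.
z = (0.68677 − 0.646)/0.01384 = 0.04077/0.01384 = 2.946.

z = 2.946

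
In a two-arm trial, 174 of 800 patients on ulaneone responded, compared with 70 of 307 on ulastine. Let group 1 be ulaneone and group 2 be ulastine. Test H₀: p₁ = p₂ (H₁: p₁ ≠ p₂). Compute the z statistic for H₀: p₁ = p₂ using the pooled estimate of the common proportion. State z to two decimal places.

z = -0.38

p̂₁ = 174/800 = 0.2175, p̂₂ = 70/307 = 0.2280.
Pooled p̂ = (174+70)/(800+307) = 244/1107 = 0.2204.
SE = √(0.171833 × 0.00450733) = 0.0278.
z = (0.2175 − 0.2280)/0.0278 = -0.0105/0.0278 = -0.38.
Two-sided p-value ≈ 2·Φ(−0.378) = 0.7056.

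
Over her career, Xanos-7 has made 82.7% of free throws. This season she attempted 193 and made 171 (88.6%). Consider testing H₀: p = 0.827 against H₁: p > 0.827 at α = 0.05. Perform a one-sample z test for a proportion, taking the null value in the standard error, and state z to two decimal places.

z = 2.17

p̂ = 171/193 ≈ 0.8860.
SE = √(p₀(1−p₀)/n) = √(0.14307/193) = 0.0272.
z = (0.8860 − 0.827)/0.0272 = 0.0590/0.0272 = 2.17.
p-value = P(Z > 2.167) ≈ 0.0151. With α = 0.05, reject H₀.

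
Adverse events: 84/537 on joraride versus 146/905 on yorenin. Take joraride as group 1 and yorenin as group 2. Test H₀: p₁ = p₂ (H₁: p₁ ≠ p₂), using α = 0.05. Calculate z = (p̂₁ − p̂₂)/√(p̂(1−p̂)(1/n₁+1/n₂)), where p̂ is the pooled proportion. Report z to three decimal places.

z = -0.246

p̂₁ = 84/537 = 0.15642, p̂₂ = 146/905 = 0.16133.
Pooled p̂ = (84+146)/(537+905) = 230/1442 = 0.15950.
SE = √(p̂(1−p̂)(1/n₁+1/n₂)) = √(0.15950·0.84050·0.00296717) = √(0.000397779) = 0.01994.
z = (0.15642 − 0.16133)/0.01994 = -0.00491/0.01994 = -0.246.
p-value = 2·P(Z > 0.246) ≈ 0.8059, so at α = 0.05 we fail to reject H₀.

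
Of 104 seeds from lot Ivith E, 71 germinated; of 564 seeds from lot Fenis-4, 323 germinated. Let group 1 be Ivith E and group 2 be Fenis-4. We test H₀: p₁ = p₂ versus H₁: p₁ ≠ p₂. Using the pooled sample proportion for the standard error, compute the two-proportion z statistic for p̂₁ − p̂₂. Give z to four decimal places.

z = 2.0956

p̂₁ = 71/104 ≈ 0.682692, p̂₂ = 323/564 ≈ 0.572695.
Pooled p̂ = (71+323)/(104+564) = 394/668 = 0.589820.
SE = √(p̂(1−p̂)(1/n₁+1/n₂)) = √(0.589820·0.410180·0.0113884) = √(0.00275523) = 0.052490.
z = (0.682692 − 0.572695)/0.052490 = 0.109997/0.052490 = 2.0956.
p-value = 2·P(Z > 2.096) ≈ 0.0361.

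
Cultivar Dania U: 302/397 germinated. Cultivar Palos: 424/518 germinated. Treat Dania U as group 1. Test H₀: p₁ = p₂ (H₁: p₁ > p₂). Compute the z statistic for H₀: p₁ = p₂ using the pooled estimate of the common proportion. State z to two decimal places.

z = -2.14

p̂₁ = 302/397 ≈ 0.7607, p̂₂ = 424/518 ≈ 0.8185.
Pooled p̂ = (302+424)/(397+518) = 726/915 = 0.7934.
SE = √(p̂(1−p̂)(1/n₁+1/n₂)) = √(0.7934·0.2066·0.00444939) = √(0.000729217) = 0.0270.
z = (0.7607 − 0.8185)/0.0270 = -0.0578/0.0270 = -2.14.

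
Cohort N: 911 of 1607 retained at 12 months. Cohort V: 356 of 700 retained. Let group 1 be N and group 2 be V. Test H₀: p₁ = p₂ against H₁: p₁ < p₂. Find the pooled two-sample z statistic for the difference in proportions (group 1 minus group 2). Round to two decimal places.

z = 2.59

p̂₁ = 911/1607 = 0.5669, p̂₂ = 356/700 = 0.5086.
Pooled p̂ = (911+356)/(1607+700) = 1267/2307 = 0.5492.
SE = √(p̂(1−p̂)(1/n₁+1/n₂)) = √(0.5492·0.4508·0.00205085) = √(0.000507748) = 0.0225.
z = (0.5669 − 0.5086)/0.0225 = 0.0583/0.0225 = 2.59.
p-value = P(Z < 2.588) ≈ 0.9952.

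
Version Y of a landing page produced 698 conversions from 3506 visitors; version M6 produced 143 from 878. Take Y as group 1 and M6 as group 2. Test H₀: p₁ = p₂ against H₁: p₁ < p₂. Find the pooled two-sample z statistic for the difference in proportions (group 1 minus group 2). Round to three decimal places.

z = 2.437

p̂₁ = 698/3506 = 0.19909, p̂₂ = 143/878 = 0.16287.
Pooled p̂ = (698+143)/(3506+878) = 841/4384 = 0.19183.
SE = √(p̂(1−p̂)(1/n₁+1/n₂)) = √(0.19183·0.80817·0.00142418) = √(0.000220795) = 0.01486.
z = (0.19909 − 0.16287)/0.01486 = 0.03622/0.01486 = 2.437.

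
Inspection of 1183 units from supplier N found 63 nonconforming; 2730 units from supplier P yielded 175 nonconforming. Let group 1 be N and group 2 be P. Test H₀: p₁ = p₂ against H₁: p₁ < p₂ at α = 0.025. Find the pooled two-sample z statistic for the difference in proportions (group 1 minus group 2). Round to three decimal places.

z = -1.304

p̂₁ = 63/1183 = 0.05325, p̂₂ = 175/2730 = 0.06410.
Pooled p̂ = (63+175)/(1183+2730) = 238/3913 = 0.06082.
SE = √(0.0571235 × 0.00121161) = 0.00832.
z = (0.05325 − 0.06410)/0.00832 = -0.01085/0.00832 = -1.304.
p-value = P(Z < -1.304) ≈ 0.0961; since p > α = 0.025, fail to reject H₀.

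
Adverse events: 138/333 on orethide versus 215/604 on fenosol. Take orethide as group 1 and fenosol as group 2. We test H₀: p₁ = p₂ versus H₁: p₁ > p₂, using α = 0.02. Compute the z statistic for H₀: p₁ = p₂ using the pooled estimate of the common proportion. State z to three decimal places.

p̂₁ = 138/333 ≈ 0.41441, p̂₂ = 215/604 ≈ 0.35596.
Pooled p̂ = (138+215)/(333+604) = 353/937 = 0.37673.
SE = √(p̂(1−p̂)(1/n₁+1/n₂)) = √(0.37673·0.62327·0.00465863) = √(0.00109387) = 0.03307.
z = (0.41441 − 0.35596)/0.03307 = 0.05845/0.03307 = 1.767.
p-value = P(Z > 1.767) ≈ 0.0386. With α = 0.02, fail to reject H₀.

z = 1.767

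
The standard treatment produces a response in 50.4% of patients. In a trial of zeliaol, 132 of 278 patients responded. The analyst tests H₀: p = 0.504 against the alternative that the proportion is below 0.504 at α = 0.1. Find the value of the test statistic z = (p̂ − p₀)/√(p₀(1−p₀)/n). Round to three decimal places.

z = -0.973

p̂ = 132/278 = 0.47482.
Under H₀, SE = √(0.504·0.496/278) = √(0.000899223) = 0.02999.
z = (0.47482 − 0.504)/0.02999 = -0.02918/0.02999 = -0.973.
p-value = P(Z < -0.973) ≈ 0.1653; since p > α = 0.1, fail to reject H₀.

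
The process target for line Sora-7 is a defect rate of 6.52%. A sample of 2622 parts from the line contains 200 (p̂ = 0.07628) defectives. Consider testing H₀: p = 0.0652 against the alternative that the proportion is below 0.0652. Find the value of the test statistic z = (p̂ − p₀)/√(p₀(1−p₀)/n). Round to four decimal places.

p̂ = 200/2622 ≈ 0.07627765.
Under H₀, SE = √(0.0652·0.9348/2622) = √(2.32452e-05) = 0.00482133.
z = (0.07627765 − 0.0652)/0.00482133 = 0.01107765/0.00482133 = 2.2976.

z = 2.2976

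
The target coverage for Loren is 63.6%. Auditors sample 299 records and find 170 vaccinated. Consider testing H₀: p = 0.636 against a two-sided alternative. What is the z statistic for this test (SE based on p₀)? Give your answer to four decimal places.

z = -2.4236

p̂ = 170/299 ≈ 0.568562.
Standard error under H₀: √(0.636×0.364/299) = 0.027826.
z = (0.568562 − 0.636)/0.027826 = -0.067438/0.027826 = -2.4236.
Two-sided p-value ≈ 2·Φ(−2.424) = 0.0154.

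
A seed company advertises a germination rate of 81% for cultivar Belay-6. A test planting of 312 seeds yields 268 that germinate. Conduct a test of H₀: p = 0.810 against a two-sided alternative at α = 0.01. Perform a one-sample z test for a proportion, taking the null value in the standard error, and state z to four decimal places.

p̂ = 268/312 = 0.8589744.
Standard error under H₀: √(0.81×0.19/312) = 0.0222097.
z = (0.8589744 − 0.81)/0.0222097 = 0.0489744/0.0222097 = 2.2051.
Two-sided p-value ≈ 2·Φ(−2.205) = 0.0274, so at α = 0.01 we fail to reject H₀.

z = 2.2051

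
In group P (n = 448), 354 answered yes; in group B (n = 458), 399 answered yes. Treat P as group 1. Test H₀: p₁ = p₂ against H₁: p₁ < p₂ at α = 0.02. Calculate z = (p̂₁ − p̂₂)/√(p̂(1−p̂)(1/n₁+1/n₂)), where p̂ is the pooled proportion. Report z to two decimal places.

z = -3.25

p̂₁ = 354/448 ≈ 0.7902, p̂₂ = 399/458 ≈ 0.8712.
Pooled p̂ = (354+399)/(448+458) = 753/906 = 0.8311.
SE = √(p̂(1−p̂)(1/n₁+1/n₂)) = √(0.8311·0.1689·0.00441555) = √(0.000619747) = 0.0249.
z = (0.7902 − 0.8712)/0.0249 = -0.0810/0.0249 = -3.25.
p-value = P(Z < -3.254) ≈ 0.0006, so at α = 0.02 we reject H₀.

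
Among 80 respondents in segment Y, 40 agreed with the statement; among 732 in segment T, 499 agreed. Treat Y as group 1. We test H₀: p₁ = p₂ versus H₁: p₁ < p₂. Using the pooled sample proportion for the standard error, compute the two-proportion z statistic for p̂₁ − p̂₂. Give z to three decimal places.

p̂₁ = 40/80 = 0.50000, p̂₂ = 499/732 = 0.68169.
Pooled p̂ = (40+499)/(80+732) = 539/812 = 0.66379.
SE = √(0.223172 × 0.0138661) = 0.05563.
z = (0.50000 − 0.68169)/0.05563 = -0.18169/0.05563 = -3.266.

z = -3.266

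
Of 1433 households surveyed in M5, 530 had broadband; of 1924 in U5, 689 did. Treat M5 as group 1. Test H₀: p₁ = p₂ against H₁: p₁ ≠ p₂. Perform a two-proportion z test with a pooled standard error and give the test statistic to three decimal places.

p̂₁ = 530/1433 ≈ 0.36985, p̂₂ = 689/1924 ≈ 0.35811.
Pooled p̂ = (530+689)/(1433+1924) = 1219/3357 = 0.36312.
SE = √(p̂(1−p̂)(1/n₁+1/n₂)) = √(0.36312·0.63688·0.00121759) = √(0.000281585) = 0.01678.
z = (0.36985 − 0.35811)/0.01678 = 0.01174/0.01678 = 0.700.

z = 0.700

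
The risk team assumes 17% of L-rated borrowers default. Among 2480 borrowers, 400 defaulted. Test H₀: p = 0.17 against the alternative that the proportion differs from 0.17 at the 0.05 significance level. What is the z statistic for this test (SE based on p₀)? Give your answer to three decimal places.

p̂ = 400/2480 = 0.16129.
Standard error under H₀: √(0.17×0.83/2480) = 0.00754.
z = (0.16129 − 0.17)/0.00754 = -0.00871/0.00754 = -1.155.
Two-sided p-value ≈ 2·Φ(−1.155) = 0.2482; since p > α = 0.05, fail to reject H₀.

z = -1.155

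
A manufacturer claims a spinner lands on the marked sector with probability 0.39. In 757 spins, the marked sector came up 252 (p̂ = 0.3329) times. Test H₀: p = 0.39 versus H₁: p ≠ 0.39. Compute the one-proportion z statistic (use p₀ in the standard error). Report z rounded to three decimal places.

z = -3.221

p̂ = 252/757 ≈ 0.33289.
Under H₀, SE = √(0.39·0.61/757) = √(0.000314267) = 0.01773.
z = (0.33289 − 0.39)/0.01773 = -0.05711/0.01773 = -3.221.
p-value = 2·P(Z > 3.221) ≈ 0.0013.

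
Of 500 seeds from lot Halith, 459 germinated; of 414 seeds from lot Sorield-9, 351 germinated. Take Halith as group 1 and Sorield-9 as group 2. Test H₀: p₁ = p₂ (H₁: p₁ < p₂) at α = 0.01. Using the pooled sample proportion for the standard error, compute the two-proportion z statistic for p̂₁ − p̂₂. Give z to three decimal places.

p̂₁ = 459/500 ≈ 0.91800, p̂₂ = 351/414 ≈ 0.84783.
Pooled p̂ = (459+351)/(500+414) = 810/914 = 0.88621.
SE = √(p̂(1−p̂)(1/n₁+1/n₂)) = √(0.88621·0.11379·0.00441546) = √(0.000445248) = 0.02110.
z = (0.91800 − 0.84783)/0.02110 = 0.07017/0.02110 = 3.326.
p-value = P(Z < 3.326) ≈ 0.9996; since p > α = 0.01, fail to reject H₀.

z = 3.326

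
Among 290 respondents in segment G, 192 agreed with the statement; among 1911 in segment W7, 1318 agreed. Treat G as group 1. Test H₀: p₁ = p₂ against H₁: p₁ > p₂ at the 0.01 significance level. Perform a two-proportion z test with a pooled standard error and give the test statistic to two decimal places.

z = -0.94

p̂₁ = 192/290 ≈ 0.66207, p̂₂ = 1318/1911 ≈ 0.68969.
Pooled p̂ = (192+1318)/(290+1911) = 1510/2201 = 0.68605.
SE = √(0.215385 × 0.00397156) = 0.02925.
z = (0.66207 − 0.68969)/0.02925 = -0.02762/0.02925 = -0.94.
p-value = P(Z > -0.944) ≈ 0.8275. With α = 0.01, fail to reject H₀.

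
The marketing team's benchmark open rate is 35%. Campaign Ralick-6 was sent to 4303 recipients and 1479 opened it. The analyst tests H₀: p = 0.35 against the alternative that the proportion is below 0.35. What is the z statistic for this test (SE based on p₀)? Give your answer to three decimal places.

z = -0.865

p̂ = 1479/4303 = 0.34371.
Standard error under H₀: √(0.35×0.65/4303) = 0.00727.
z = (0.34371 − 0.35)/0.00727 = -0.00629/0.00727 = -0.865.
p-value = P(Z < -0.865) ≈ 0.1936.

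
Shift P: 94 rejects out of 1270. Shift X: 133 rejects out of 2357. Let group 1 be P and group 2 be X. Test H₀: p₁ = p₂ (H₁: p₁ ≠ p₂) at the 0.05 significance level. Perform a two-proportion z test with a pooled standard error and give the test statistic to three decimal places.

p̂₁ = 94/1270 ≈ 0.074016, p̂₂ = 133/2357 ≈ 0.056428.
Pooled p̂ = (94+133)/(1270+2357) = 227/3627 = 0.062586.
SE = √(p̂(1−p̂)(1/n₁+1/n₂)) = √(0.062586·0.937414·0.00121167) = √(7.10876e-05) = 0.008431.
z = (0.074016 − 0.056428)/0.008431 = 0.017588/0.008431 = 2.086.
p-value = 2·P(Z > 2.086) ≈ 0.0370; since p < α = 0.05, reject H₀.

z = 2.086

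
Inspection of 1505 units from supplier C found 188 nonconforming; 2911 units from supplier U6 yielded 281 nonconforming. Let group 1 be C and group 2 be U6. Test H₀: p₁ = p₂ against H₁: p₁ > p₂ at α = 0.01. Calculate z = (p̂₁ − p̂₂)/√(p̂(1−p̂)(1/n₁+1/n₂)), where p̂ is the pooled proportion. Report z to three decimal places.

p̂₁ = 188/1505 ≈ 0.124917, p̂₂ = 281/2911 ≈ 0.096530.
Pooled p̂ = (188+281)/(1505+2911) = 469/4416 = 0.106205.
SE = √(0.0949253 × 0.00100798) = 0.009782.
z = (0.124917 − 0.096530)/0.009782 = 0.028387/0.009782 = 2.902.
p-value = P(Z > 2.902) ≈ 0.0019. With α = 0.01, reject H₀.

z = 2.902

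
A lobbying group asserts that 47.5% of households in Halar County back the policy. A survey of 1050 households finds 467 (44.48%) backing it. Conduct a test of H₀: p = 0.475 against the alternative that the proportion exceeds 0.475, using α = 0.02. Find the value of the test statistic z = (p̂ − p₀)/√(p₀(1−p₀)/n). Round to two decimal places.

z = -1.96

p̂ = 467/1050 = 0.4448.
Standard error under H₀: √(0.475×0.525/1050) = 0.0154.
z = (0.4448 − 0.475)/0.0154 = -0.0302/0.0154 = -1.96.
p-value = P(Z > -1.962) ≈ 0.9751, so at α = 0.02 we fail to reject H₀.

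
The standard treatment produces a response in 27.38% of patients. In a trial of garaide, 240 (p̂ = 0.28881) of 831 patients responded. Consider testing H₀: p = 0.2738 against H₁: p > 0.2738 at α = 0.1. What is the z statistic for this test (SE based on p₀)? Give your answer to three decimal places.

p̂ = 240/831 ≈ 0.28881.
Standard error under H₀: √(0.2738×0.7262/831) = 0.01547.
z = (0.28881 − 0.2738)/0.01547 = 0.01501/0.01547 = 0.970.
p-value = P(Z > 0.970) ≈ 0.1660. With α = 0.1, fail to reject H₀.

z = 0.970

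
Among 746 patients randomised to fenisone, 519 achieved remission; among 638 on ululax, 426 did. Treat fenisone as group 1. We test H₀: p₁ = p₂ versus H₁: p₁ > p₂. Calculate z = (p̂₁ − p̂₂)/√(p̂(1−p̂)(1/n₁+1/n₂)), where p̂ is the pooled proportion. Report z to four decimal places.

p̂₁ = 519/746 = 0.6957105, p̂₂ = 426/638 = 0.6677116.
Pooled p̂ = (519+426)/(746+638) = 945/1384 = 0.6828035.
SE = √(p̂(1−p̂)(1/n₁+1/n₂)) = √(0.6828035·0.3171965·0.00290788) = √(0.000629797) = 0.0250958.
z = (0.6957105 − 0.6677116)/0.0250958 = 0.0279989/0.0250958 = 1.1157.

z = 1.1157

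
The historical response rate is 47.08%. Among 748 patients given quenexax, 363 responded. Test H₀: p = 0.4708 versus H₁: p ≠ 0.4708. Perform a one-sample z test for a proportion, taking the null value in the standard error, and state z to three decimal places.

p̂ = 363/748 ≈ 0.48529.
SE = √(p₀(1−p₀)/n) = √(0.24915/748) = 0.01825.
z = (0.48529 − 0.4708)/0.01825 = 0.01449/0.01825 = 0.794.
p-value = 2·P(Z > 0.794) ≈ 0.4271.

z = 0.794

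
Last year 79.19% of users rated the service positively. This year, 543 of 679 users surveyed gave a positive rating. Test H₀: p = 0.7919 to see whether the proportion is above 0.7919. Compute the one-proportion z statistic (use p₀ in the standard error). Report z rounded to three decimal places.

p̂ = 543/679 ≈ 0.79971.
SE = √(p₀(1−p₀)/n) = √(0.16479/679) = 0.01558.
z = (0.79971 − 0.7919)/0.01558 = 0.00781/0.01558 = 0.501.
p-value = P(Z > 0.501) ≈ 0.3082.

z = 0.501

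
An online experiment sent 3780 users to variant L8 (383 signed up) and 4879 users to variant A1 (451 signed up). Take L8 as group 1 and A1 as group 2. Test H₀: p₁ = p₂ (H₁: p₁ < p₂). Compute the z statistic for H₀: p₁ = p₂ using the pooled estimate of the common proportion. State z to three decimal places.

p̂₁ = 383/3780 = 0.10132, p̂₂ = 451/4879 = 0.09244.
Pooled p̂ = (383+451)/(3780+4879) = 834/8659 = 0.09632.
SE = √(p̂(1−p̂)(1/n₁+1/n₂)) = √(0.09632·0.90368·0.00046951) = √(4.08658e-05) = 0.00639.
z = (0.10132 − 0.09244)/0.00639 = 0.00888/0.00639 = 1.390.

z = 1.390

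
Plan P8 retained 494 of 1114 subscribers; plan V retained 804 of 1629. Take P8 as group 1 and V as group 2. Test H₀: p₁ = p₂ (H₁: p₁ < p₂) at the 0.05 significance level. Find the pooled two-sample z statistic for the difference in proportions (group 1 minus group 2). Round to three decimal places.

z = -2.581

p̂₁ = 494/1114 = 0.44345, p̂₂ = 804/1629 = 0.49355.
Pooled p̂ = (494+804)/(1114+1629) = 1298/2743 = 0.47320.
SE = √(p̂(1−p̂)(1/n₁+1/n₂)) = √(0.47320·0.52680·0.00151154) = √(0.0003768) = 0.01941.
z = (0.44345 − 0.49355)/0.01941 = -0.05010/0.01941 = -2.581.
p-value = P(Z < -2.581) ≈ 0.0049, so at α = 0.05 we reject H₀.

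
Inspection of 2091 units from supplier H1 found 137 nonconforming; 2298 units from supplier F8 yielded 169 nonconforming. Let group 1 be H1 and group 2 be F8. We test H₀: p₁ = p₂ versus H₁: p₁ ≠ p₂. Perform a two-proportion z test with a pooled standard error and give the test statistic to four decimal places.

p̂₁ = 137/2091 = 0.065519, p̂₂ = 169/2298 = 0.073542.
Pooled p̂ = (137+169)/(2091+2298) = 306/4389 = 0.069720.
SE = √(0.0648589 × 0.000913401) = 0.007697.
z = (0.065519 − 0.073542)/0.007697 = -0.008023/0.007697 = -1.0424.
p-value = 2·P(Z > 1.042) ≈ 0.2972.

z = -1.0424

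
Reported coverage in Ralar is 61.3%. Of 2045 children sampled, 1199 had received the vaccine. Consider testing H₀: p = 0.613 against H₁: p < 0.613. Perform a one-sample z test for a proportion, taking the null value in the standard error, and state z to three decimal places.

p̂ = 1199/2045 = 0.58631.
Standard error under H₀: √(0.613×0.387/2045) = 0.01077.
z = (0.58631 − 0.613)/0.01077 = -0.02669/0.01077 = -2.478.
p-value = P(Z < -2.478) ≈ 0.0066.

z = -2.478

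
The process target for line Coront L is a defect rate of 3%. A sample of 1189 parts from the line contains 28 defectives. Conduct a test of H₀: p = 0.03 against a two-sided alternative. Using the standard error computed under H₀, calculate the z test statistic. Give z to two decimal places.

z = -1.30

p̂ = 28/1189 = 0.02355.
Standard error under H₀: √(0.03×0.97/1189) = 0.00495.
z = (0.02355 − 0.03)/0.00495 = -0.00645/0.00495 = -1.30.
p-value = 2·P(Z > 1.304) ≈ 0.1923.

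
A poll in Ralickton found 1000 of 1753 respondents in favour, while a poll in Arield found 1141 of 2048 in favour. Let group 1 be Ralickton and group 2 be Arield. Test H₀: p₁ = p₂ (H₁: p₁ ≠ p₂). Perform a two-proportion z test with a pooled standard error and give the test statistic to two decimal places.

p̂₁ = 1000/1753 = 0.5705, p̂₂ = 1141/2048 = 0.5571.
Pooled p̂ = (1000+1141)/(1753+2048) = 2141/3801 = 0.5633.
SE = √(p̂(1−p̂)(1/n₁+1/n₂)) = √(0.5633·0.4367·0.00105873) = √(0.000260444) = 0.0161.
z = (0.5705 − 0.5571)/0.0161 = 0.0134/0.0161 = 0.83.

z = 0.83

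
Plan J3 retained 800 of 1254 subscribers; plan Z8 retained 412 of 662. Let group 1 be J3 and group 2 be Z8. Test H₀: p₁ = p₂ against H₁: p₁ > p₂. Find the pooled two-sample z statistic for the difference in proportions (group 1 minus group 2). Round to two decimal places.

z = 0.67

p̂₁ = 800/1254 ≈ 0.6380, p̂₂ = 412/662 ≈ 0.6224.
Pooled p̂ = (800+412)/(1254+662) = 1212/1916 = 0.6326.
SE = √(p̂(1−p̂)(1/n₁+1/n₂)) = √(0.6326·0.3674·0.00230802) = √(0.000536444) = 0.0232.
z = (0.6380 − 0.6224)/0.0232 = 0.0156/0.0232 = 0.67.
p-value = P(Z > 0.674) ≈ 0.2503.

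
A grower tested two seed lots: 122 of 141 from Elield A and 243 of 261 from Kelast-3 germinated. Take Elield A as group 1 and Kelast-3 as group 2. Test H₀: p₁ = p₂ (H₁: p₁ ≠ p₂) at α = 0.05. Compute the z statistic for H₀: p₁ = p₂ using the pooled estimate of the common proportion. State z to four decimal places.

z = -2.1774

p̂₁ = 122/141 ≈ 0.8652482, p̂₂ = 243/261 ≈ 0.9310345.
Pooled p̂ = (122+243)/(141+261) = 365/402 = 0.9079602.
SE = √(p̂(1−p̂)(1/n₁+1/n₂)) = √(0.9079602·0.0920398·0.0109236) = √(0.00091287) = 0.0302137.
z = (0.8652482 − 0.9310345)/0.0302137 = -0.0657863/0.0302137 = -2.1774.
Two-sided p-value ≈ 2·Φ(−2.177) = 0.0295, so at α = 0.05 we reject H₀.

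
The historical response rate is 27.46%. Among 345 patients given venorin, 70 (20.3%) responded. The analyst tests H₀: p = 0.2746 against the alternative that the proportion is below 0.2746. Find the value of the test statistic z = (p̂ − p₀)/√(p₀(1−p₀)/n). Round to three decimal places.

p̂ = 70/345 = 0.20290.
SE = √(p₀(1−p₀)/n) = √(0.19919/345) = 0.02403.
z = (0.20290 − 0.2746)/0.02403 = -0.07170/0.02403 = -2.984.
p-value = P(Z < -2.984) ≈ 0.0014.

z = -2.984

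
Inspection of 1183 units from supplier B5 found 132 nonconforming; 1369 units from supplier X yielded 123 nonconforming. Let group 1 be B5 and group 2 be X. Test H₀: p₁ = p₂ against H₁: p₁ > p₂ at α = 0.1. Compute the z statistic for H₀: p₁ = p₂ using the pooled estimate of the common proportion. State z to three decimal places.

p̂₁ = 132/1183 = 0.11158, p̂₂ = 123/1369 = 0.08985.
Pooled p̂ = (132+123)/(1183+1369) = 255/2552 = 0.09992.
SE = √(p̂(1−p̂)(1/n₁+1/n₂)) = √(0.09992·0.90008·0.00157577) = √(0.00014172) = 0.01190.
z = (0.11158 − 0.08985)/0.01190 = 0.02173/0.01190 = 1.826.
p-value = P(Z > 1.826) ≈ 0.0339; since p < α = 0.1, reject H₀.

z = 1.826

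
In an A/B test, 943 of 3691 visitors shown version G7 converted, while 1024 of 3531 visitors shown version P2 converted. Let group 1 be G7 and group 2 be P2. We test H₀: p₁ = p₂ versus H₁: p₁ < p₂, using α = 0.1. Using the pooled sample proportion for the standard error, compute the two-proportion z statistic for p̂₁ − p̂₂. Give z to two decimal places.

z = -3.29

p̂₁ = 943/3691 = 0.2555, p̂₂ = 1024/3531 = 0.2900.
Pooled p̂ = (943+1024)/(3691+3531) = 1967/7222 = 0.2724.
SE = √(p̂(1−p̂)(1/n₁+1/n₂)) = √(0.2724·0.7276·0.000554135) = √(0.000109819) = 0.0105.
z = (0.2555 − 0.2900)/0.0105 = -0.0345/0.0105 = -3.29.
p-value = P(Z < -3.294) ≈ 0.0005, so at α = 0.1 we reject H₀.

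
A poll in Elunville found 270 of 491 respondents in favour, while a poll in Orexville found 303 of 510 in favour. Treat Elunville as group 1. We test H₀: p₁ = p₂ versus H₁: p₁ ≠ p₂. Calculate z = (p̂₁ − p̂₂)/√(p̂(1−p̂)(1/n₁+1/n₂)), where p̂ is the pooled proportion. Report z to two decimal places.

p̂₁ = 270/491 ≈ 0.5499, p̂₂ = 303/510 ≈ 0.5941.
Pooled p̂ = (270+303)/(491+510) = 573/1001 = 0.5724.
SE = √(0.244754 × 0.00399744) = 0.0313.
z = (0.5499 − 0.5941)/0.0313 = -0.0442/0.0313 = -1.41.
p-value = 2·P(Z > 1.414) ≈ 0.1574.

z = -1.41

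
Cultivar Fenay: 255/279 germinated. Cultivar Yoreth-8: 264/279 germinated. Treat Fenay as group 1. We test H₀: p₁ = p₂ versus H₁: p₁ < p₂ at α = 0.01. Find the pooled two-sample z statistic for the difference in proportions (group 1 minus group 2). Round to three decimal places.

z = -1.494

p̂₁ = 255/279 ≈ 0.91398, p̂₂ = 264/279 ≈ 0.94624.
Pooled p̂ = (255+264)/(279+279) = 519/558 = 0.93011.
SE = √(p̂(1−p̂)(1/n₁+1/n₂)) = √(0.93011·0.06989·0.00716846) = √(0.000466004) = 0.02159.
z = (0.91398 − 0.94624)/0.02159 = -0.03226/0.02159 = -1.494.
p-value = P(Z < -1.494) ≈ 0.0675, so at α = 0.01 we fail to reject H₀.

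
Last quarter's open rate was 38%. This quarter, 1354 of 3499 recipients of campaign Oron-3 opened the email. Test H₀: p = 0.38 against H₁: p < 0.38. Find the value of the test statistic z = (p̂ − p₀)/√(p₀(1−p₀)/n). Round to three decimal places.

z = 0.849

p̂ = 1354/3499 ≈ 0.38697.
Standard error under H₀: √(0.38×0.62/3499) = 0.00821.
z = (0.38697 − 0.38)/0.00821 = 0.00697/0.00821 = 0.849.
p-value = P(Z < 0.849) ≈ 0.8021.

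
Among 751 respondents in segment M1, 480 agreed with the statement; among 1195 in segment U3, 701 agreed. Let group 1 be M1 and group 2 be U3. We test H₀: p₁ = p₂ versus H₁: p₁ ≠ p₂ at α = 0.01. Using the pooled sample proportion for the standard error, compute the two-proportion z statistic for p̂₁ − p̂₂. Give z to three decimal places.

p̂₁ = 480/751 ≈ 0.63915, p̂₂ = 701/1195 ≈ 0.58661.
Pooled p̂ = (480+701)/(751+1195) = 1181/1946 = 0.60689.
SE = √(p̂(1−p̂)(1/n₁+1/n₂)) = √(0.60689·0.39311·0.00216838) = √(0.000517322) = 0.02274.
z = (0.63915 − 0.58661)/0.02274 = 0.05254/0.02274 = 2.310.
p-value = 2·P(Z > 2.310) ≈ 0.0209; since p > α = 0.01, fail to reject H₀.

z = 2.310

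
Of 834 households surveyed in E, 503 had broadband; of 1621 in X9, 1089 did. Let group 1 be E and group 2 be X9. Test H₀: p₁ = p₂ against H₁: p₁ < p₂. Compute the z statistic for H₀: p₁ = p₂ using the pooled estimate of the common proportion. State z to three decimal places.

p̂₁ = 503/834 ≈ 0.603118, p̂₂ = 1089/1621 ≈ 0.671808.
Pooled p̂ = (503+1089)/(834+1621) = 1592/2455 = 0.648473.
SE = √(0.227956 × 0.00181594) = 0.020346.
z = (0.603118 − 0.671808)/0.020346 = -0.068690/0.020346 = -3.376.

z = -3.376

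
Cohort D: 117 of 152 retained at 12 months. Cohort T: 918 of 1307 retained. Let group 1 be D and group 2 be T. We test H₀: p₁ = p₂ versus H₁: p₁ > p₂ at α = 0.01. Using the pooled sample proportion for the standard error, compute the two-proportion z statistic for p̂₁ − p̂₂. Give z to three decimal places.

z = 1.731

p̂₁ = 117/152 ≈ 0.76974, p̂₂ = 918/1307 ≈ 0.70237.
Pooled p̂ = (117+918)/(152+1307) = 1035/1459 = 0.70939.
SE = √(0.206156 × 0.00734406) = 0.03891.
z = (0.76974 − 0.70237)/0.03891 = 0.06737/0.03891 = 1.731.
p-value = P(Z > 1.731) ≈ 0.0417. With α = 0.01, fail to reject H₀.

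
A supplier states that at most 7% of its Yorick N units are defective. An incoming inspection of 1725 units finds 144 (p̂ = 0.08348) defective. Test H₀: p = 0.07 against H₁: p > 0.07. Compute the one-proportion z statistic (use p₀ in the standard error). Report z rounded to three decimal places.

p̂ = 144/1725 ≈ 0.083478.
Under H₀, SE = √(0.07·0.93/1725) = √(3.77391e-05) = 0.006143.
z = (0.083478 − 0.07)/0.006143 = 0.013478/0.006143 = 2.194.
p-value = P(Z > 2.194) ≈ 0.0141.

z = 2.194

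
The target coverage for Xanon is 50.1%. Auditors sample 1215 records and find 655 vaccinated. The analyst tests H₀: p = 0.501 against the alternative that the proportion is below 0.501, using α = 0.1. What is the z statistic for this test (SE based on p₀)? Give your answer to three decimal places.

z = 2.656

p̂ = 655/1215 ≈ 0.53909.
Standard error under H₀: √(0.501×0.499/1215) = 0.01434.
z = (0.53909 − 0.501)/0.01434 = 0.03809/0.01434 = 2.656.
p-value = P(Z < 2.656) ≈ 0.9960; since p > α = 0.1, fail to reject H₀.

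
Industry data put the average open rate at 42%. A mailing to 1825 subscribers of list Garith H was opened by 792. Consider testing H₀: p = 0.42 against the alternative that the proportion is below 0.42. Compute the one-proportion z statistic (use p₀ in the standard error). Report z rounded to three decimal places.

z = 1.209

p̂ = 792/1825 = 0.433973.
Under H₀, SE = √(0.42·0.58/1825) = √(0.000133479) = 0.011553.
z = (0.433973 − 0.42)/0.011553 = 0.013973/0.011553 = 1.209.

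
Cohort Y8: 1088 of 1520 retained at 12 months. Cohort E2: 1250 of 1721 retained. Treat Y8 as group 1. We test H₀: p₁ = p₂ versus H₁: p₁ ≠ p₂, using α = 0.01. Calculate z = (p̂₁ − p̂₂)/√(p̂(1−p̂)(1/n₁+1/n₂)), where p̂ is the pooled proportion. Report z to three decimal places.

z = -0.667

p̂₁ = 1088/1520 = 0.71579, p̂₂ = 1250/1721 = 0.72632.
Pooled p̂ = (1088+1250)/(1520+1721) = 2338/3241 = 0.72138.
SE = √(p̂(1−p̂)(1/n₁+1/n₂)) = √(0.72138·0.27862·0.00123895) = √(0.000249017) = 0.01578.
z = (0.71579 − 0.72632)/0.01578 = -0.01053/0.01578 = -0.667.
p-value = 2·P(Z > 0.667) ≈ 0.5045. With α = 0.01, fail to reject H₀.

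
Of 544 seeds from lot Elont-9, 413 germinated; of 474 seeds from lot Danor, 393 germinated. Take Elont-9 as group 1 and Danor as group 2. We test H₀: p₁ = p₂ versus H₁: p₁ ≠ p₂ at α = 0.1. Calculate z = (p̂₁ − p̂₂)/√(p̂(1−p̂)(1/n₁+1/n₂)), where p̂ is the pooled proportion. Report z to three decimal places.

p̂₁ = 413/544 ≈ 0.75919, p̂₂ = 393/474 ≈ 0.82911.
Pooled p̂ = (413+393)/(544+474) = 806/1018 = 0.79175.
SE = √(0.164883 × 0.00394794) = 0.02551.
z = (0.75919 − 0.82911)/0.02551 = -0.06992/0.02551 = -2.741.
p-value = 2·P(Z > 2.741) ≈ 0.0061; since p < α = 0.1, reject H₀.

z = -2.741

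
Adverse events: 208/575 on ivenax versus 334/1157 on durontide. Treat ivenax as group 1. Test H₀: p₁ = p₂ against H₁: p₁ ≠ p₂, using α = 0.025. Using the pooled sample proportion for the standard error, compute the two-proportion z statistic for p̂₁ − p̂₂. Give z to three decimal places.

z = 3.088

p̂₁ = 208/575 ≈ 0.36174, p̂₂ = 334/1157 ≈ 0.28868.
Pooled p̂ = (208+334)/(575+1157) = 542/1732 = 0.31293.
SE = √(0.215006 × 0.00260343) = 0.02366.
z = (0.36174 − 0.28868)/0.02366 = 0.07306/0.02366 = 3.088.
p-value = 2·P(Z > 3.088) ≈ 0.0020; since p < α = 0.025, reject H₀.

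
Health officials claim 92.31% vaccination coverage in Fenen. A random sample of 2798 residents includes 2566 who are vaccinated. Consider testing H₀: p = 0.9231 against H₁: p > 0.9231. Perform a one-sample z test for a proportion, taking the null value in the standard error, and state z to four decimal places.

z = -1.1945

p̂ = 2566/2798 = 0.9170836.
Under H₀, SE = √(0.9231·0.0769/2798) = √(2.53704e-05) = 0.0050369.
z = (0.9170836 − 0.9231)/0.0050369 = -0.0060164/0.0050369 = -1.1945.
p-value = P(Z > -1.194) ≈ 0.8839.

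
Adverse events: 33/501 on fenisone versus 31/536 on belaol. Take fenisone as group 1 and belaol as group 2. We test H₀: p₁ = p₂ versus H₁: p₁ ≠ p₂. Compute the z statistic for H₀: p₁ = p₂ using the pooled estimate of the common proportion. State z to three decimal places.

z = 0.537

p̂₁ = 33/501 = 0.06587, p̂₂ = 31/536 = 0.05784.
Pooled p̂ = (33+31)/(501+536) = 64/1037 = 0.06172.
SE = √(0.0579076 × 0.00386168) = 0.01495.
z = (0.06587 − 0.05784)/0.01495 = 0.00803/0.01495 = 0.537.
Two-sided p-value ≈ 2·Φ(−0.537) = 0.5912.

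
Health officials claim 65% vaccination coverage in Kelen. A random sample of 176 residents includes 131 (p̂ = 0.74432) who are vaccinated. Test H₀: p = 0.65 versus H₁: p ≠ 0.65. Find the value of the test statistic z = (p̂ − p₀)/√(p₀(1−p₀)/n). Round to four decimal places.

z = 2.6234

p̂ = 131/176 ≈ 0.744318.
Under H₀, SE = √(0.65·0.35/176) = √(0.00129261) = 0.035953.
z = (0.744318 − 0.65)/0.035953 = 0.094318/0.035953 = 2.6234.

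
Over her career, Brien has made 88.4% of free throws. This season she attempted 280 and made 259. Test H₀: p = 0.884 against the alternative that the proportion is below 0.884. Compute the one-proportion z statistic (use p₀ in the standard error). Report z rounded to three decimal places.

p̂ = 259/280 = 0.92500.
Standard error under H₀: √(0.884×0.116/280) = 0.01914.
z = (0.92500 − 0.884)/0.01914 = 0.04100/0.01914 = 2.142.
p-value = P(Z < 2.142) ≈ 0.9839.

z = 2.142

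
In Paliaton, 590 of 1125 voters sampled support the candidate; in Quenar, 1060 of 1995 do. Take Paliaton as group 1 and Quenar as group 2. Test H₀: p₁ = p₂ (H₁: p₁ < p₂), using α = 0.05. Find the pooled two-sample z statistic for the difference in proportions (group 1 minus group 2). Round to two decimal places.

p̂₁ = 590/1125 = 0.5244, p̂₂ = 1060/1995 = 0.5313.
Pooled p̂ = (590+1060)/(1125+1995) = 1650/3120 = 0.5288.
SE = √(0.249168 × 0.00139014) = 0.0186.
z = (0.5244 − 0.5313)/0.0186 = -0.0069/0.0186 = -0.37.
p-value = P(Z < -0.370) ≈ 0.3557. With α = 0.05, fail to reject H₀.

z = -0.37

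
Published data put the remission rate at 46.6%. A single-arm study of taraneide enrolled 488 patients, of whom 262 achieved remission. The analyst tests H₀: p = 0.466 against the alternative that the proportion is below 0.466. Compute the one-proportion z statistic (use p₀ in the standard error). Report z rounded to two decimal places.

z = 3.14

p̂ = 262/488 = 0.5369.
Under H₀, SE = √(0.466·0.534/488) = √(0.000509926) = 0.0226.
z = (0.5369 − 0.466)/0.0226 = 0.0709/0.0226 = 3.14.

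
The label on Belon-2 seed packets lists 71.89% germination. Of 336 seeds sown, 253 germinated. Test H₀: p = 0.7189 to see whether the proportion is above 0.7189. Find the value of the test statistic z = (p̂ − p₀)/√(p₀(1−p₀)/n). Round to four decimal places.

p̂ = 253/336 = 0.752976.
Standard error under H₀: √(0.7189×0.2811/336) = 0.024524.
z = (0.752976 − 0.7189)/0.024524 = 0.034076/0.024524 = 1.3895.

z = 1.3895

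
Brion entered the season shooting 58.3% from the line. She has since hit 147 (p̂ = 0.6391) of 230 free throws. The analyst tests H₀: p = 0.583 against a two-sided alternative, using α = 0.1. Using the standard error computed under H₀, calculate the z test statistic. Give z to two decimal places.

z = 1.73

p̂ = 147/230 ≈ 0.6391.
Standard error under H₀: √(0.583×0.417/230) = 0.0325.
z = (0.6391 − 0.583)/0.0325 = 0.0561/0.0325 = 1.73.
p-value = 2·P(Z > 1.726) ≈ 0.0843, so at α = 0.1 we reject H₀.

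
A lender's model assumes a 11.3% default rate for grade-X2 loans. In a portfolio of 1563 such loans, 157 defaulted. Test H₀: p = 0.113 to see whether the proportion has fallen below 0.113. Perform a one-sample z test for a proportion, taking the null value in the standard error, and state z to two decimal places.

z = -1.57

p̂ = 157/1563 = 0.1004.
SE = √(p₀(1−p₀)/n) = √(0.10023/1563) = 0.0080.
z = (0.1004 − 0.113)/0.0080 = -0.0126/0.0080 = -1.57.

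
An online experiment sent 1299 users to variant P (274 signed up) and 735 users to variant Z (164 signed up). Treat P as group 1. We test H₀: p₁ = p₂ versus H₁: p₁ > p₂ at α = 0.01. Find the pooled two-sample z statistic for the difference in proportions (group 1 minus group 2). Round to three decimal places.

p̂₁ = 274/1299 ≈ 0.21093, p̂₂ = 164/735 ≈ 0.22313.
Pooled p̂ = (274+164)/(1299+735) = 438/2034 = 0.21534.
SE = √(0.168968 × 0.00213037) = 0.01897.
z = (0.21093 − 0.22313)/0.01897 = -0.01220/0.01897 = -0.643.
p-value = P(Z > -0.643) ≈ 0.7399. With α = 0.01, fail to reject H₀.

z = -0.643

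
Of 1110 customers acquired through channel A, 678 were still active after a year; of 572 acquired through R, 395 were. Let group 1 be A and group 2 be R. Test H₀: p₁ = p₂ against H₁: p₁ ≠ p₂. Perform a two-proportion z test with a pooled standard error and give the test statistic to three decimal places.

p̂₁ = 678/1110 = 0.61081, p̂₂ = 395/572 = 0.69056.
Pooled p̂ = (678+395)/(1110+572) = 1073/1682 = 0.63793.
SE = √(p̂(1−p̂)(1/n₁+1/n₂)) = √(0.63793·0.36207·0.00264915) = √(0.000611888) = 0.02474.
z = (0.61081 − 0.69056)/0.02474 = -0.07975/0.02474 = -3.224.
p-value = 2·P(Z > 3.224) ≈ 0.0013.

z = -3.224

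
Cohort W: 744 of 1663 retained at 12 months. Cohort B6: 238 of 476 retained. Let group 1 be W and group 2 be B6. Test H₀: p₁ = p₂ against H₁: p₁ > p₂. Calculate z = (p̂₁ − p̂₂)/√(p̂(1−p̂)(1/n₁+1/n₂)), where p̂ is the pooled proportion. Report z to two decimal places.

p̂₁ = 744/1663 = 0.4474, p̂₂ = 238/476 = 0.5000.
Pooled p̂ = (744+238)/(1663+476) = 982/2139 = 0.4591.
SE = √(0.248327 × 0.00270216) = 0.0259.
z = (0.4474 − 0.5000)/0.0259 = -0.0526/0.0259 = -2.03.
p-value = P(Z > -2.031) ≈ 0.9789.

z = -2.03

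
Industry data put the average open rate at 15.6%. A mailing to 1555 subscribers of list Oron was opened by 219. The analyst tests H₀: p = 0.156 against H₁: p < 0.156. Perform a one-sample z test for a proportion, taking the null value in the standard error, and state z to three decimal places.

p̂ = 219/1555 ≈ 0.14084.
SE = √(p₀(1−p₀)/n) = √(0.13166/1555) = 0.00920.
z = (0.14084 − 0.156)/0.00920 = -0.01516/0.00920 = -1.648.

z = -1.648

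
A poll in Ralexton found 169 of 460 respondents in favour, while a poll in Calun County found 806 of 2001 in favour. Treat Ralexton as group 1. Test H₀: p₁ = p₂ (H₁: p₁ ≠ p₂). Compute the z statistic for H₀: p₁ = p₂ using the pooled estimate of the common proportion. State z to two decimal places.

z = -1.40

p̂₁ = 169/460 ≈ 0.3674, p̂₂ = 806/2001 ≈ 0.4028.
Pooled p̂ = (169+806)/(460+2001) = 975/2461 = 0.3962.
SE = √(0.239221 × 0.00267366) = 0.0253.
z = (0.3674 − 0.4028)/0.0253 = -0.0354/0.0253 = -1.40.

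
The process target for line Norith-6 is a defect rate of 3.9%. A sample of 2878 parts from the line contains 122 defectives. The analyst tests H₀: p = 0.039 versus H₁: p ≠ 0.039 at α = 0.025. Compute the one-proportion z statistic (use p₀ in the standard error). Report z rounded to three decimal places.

z = 0.940

p̂ = 122/2878 = 0.042391.
Under H₀, SE = √(0.039·0.961/2878) = √(1.30226e-05) = 0.003609.
z = (0.042391 − 0.039)/0.003609 = 0.003391/0.003609 = 0.940.
Two-sided p-value ≈ 2·Φ(−0.940) = 0.3474, so at α = 0.025 we fail to reject H₀.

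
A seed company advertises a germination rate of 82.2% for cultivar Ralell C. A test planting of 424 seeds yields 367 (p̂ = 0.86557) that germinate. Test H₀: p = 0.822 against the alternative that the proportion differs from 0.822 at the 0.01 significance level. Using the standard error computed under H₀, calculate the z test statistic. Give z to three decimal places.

p̂ = 367/424 ≈ 0.86557.
SE = √(p₀(1−p₀)/n) = √(0.14632/424) = 0.01858.
z = (0.86557 − 0.822)/0.01858 = 0.04357/0.01858 = 2.345.
Two-sided p-value ≈ 2·Φ(−2.345) = 0.0190. With α = 0.01, fail to reject H₀.

z = 2.345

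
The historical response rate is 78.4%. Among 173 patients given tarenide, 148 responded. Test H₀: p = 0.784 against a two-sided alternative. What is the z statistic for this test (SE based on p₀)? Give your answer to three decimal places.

p̂ = 148/173 = 0.85549.
SE = √(p₀(1−p₀)/n) = √(0.16934/173) = 0.03129.
z = (0.85549 − 0.784)/0.03129 = 0.07149/0.03129 = 2.285.
Two-sided p-value ≈ 2·Φ(−2.285) = 0.0223.

z = 2.285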